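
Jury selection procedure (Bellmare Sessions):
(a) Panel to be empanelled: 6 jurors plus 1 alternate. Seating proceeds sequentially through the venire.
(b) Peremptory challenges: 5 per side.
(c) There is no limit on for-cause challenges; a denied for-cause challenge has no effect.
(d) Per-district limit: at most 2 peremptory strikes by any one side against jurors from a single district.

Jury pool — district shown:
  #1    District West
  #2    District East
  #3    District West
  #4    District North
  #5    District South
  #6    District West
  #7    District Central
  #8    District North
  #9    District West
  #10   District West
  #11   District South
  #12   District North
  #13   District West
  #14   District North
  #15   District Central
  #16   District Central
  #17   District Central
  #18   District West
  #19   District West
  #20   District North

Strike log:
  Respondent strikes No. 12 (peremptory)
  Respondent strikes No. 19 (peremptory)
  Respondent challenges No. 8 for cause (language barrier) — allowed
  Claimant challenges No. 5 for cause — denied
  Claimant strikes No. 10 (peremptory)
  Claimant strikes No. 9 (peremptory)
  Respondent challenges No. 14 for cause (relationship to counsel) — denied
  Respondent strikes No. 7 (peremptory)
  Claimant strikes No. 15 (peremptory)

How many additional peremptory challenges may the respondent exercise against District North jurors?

Respondent peremptories so far: #12, #19, #7 — 3 of 5 used, 2 left overall.
Against District North: #12 — 1 used; per-district cap 2 leaves 1.
Binding limit: min(2, 1) = 1.

1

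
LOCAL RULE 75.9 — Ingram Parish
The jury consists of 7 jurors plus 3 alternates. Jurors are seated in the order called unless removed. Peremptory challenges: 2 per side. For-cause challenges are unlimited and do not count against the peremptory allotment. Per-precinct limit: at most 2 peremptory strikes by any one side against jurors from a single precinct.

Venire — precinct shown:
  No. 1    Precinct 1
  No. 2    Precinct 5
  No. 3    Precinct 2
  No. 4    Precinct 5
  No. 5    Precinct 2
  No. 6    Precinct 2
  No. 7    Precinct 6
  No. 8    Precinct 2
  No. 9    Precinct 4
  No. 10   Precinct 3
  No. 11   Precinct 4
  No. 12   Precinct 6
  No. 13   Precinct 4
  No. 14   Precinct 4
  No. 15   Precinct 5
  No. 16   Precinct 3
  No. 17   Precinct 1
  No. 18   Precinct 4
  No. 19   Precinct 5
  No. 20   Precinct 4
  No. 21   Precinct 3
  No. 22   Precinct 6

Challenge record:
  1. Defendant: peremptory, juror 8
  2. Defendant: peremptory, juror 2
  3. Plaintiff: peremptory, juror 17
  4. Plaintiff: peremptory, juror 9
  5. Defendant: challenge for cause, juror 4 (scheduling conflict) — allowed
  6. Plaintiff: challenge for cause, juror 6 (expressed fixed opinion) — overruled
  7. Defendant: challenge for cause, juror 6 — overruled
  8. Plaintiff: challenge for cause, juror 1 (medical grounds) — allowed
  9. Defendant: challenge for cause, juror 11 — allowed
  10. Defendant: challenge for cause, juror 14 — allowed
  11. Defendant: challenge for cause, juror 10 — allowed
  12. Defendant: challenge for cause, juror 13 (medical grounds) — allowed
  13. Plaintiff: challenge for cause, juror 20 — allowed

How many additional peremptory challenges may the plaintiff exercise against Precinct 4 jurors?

0

Plaintiff peremptories so far: #17, #9 — 2 of 2 used, 0 left overall.
Against Precinct 4: #9 — 1 used; per-precinct cap 2 leaves 1.
Binding limit: min(0, 1) = 0.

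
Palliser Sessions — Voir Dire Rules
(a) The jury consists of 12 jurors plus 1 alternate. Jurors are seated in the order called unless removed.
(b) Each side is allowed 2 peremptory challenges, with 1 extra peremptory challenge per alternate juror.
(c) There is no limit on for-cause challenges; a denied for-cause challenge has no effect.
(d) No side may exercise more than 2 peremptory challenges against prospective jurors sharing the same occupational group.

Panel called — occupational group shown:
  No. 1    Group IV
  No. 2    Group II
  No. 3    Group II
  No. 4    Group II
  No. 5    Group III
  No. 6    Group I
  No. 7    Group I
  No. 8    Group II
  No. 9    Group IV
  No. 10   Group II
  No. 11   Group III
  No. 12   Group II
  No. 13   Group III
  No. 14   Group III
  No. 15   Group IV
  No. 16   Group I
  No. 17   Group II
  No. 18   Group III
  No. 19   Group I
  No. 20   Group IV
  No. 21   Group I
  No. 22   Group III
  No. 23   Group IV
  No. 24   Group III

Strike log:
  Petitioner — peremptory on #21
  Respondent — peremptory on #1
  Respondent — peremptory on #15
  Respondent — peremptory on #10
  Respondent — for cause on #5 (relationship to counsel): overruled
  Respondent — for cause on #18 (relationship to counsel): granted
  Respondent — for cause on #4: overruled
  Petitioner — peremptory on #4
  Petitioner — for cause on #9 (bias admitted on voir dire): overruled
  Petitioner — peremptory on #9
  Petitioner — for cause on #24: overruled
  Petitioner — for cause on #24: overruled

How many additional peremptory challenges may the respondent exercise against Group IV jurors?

0

Respondent peremptories so far: #1, #15, #10 — 3 of 3 used, 0 left overall.
Against Group IV: #1, #15 — 2 used; per-group cap 2 leaves 0.
Binding limit: min(0, 0) = 0.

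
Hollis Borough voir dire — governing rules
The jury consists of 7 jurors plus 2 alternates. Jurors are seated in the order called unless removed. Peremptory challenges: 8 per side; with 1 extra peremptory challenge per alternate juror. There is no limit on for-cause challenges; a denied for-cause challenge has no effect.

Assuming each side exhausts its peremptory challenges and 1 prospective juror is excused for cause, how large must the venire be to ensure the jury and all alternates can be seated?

Seats to fill: 7 + 2 alternates = 9.
Peremptories: 8 + 1×2 = 10 per side × 2 sides = 20.
For-cause removals: 1.
Minimum venire: 9 + 20 + 1 = 30.

30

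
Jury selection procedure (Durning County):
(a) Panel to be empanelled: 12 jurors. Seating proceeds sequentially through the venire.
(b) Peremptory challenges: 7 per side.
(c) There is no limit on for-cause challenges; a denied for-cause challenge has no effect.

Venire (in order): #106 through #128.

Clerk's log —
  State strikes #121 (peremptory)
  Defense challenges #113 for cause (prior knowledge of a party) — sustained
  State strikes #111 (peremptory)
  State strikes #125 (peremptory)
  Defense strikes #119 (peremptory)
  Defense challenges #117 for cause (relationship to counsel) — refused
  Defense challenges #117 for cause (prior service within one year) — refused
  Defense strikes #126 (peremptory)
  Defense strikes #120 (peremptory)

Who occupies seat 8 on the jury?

115

Removed: #111, #113, #119, #120, #121, #125, #126. (#117 stays — for-cause denied.)
Seating in order: seats 1–12 → #106, #107, #108, #109, #110, #112, #114, #115, #116, #117, #118, #122.
So seat 8 is #115.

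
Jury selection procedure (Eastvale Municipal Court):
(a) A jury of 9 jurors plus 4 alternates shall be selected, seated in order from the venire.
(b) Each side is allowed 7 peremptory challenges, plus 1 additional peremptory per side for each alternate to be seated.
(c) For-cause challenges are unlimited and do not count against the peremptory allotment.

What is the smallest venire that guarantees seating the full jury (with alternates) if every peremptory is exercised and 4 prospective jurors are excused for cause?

Seats to fill: 9 + 4 alternates = 13.
Peremptories: 7 + 1×4 = 11 per side × 2 sides = 22.
For-cause removals: 4.
Minimum venire: 13 + 22 + 4 = 39.

39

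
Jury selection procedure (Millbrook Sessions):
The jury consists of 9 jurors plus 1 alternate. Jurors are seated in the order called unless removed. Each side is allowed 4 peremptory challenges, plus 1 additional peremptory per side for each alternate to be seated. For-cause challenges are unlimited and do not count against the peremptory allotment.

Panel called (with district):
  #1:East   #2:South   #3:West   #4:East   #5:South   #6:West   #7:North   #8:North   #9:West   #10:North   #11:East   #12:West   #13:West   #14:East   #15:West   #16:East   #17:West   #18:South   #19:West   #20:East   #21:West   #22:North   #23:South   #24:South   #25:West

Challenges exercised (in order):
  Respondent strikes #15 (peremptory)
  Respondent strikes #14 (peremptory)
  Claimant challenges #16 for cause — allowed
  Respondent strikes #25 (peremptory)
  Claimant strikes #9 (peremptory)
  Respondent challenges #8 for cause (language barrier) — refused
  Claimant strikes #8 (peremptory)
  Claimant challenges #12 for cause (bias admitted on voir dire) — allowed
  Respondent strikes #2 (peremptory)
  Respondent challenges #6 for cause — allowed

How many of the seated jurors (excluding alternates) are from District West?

Removed: #2, #6, #8, #9, #12, #14, #15, #16, #25.
Seated jurors 1–9: #1, #3, #4, #5, #7, #10, #11, #13, #17 (alternates #18 not counted).
Of those, in District West: #3, #13, #17 → 3.

3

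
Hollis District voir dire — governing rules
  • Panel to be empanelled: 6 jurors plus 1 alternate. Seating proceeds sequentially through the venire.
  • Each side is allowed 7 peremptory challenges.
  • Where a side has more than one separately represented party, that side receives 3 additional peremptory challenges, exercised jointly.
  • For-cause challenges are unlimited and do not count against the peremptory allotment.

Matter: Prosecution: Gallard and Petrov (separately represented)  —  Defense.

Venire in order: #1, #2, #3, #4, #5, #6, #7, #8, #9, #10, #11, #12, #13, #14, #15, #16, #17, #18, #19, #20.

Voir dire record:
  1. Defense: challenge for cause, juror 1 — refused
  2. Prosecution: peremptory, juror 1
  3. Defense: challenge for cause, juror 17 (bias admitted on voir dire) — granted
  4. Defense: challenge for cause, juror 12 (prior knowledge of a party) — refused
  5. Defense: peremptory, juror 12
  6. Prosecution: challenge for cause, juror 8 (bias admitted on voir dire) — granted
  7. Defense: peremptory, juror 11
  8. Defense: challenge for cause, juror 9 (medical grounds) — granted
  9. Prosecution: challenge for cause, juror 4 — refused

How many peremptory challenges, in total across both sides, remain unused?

Prosecution allotment: 7 base + 3 multi-party = 10. Defense allotment: 7.
Prosecution peremptories used: #1 — 1 (for-cause on #8, #4 don't count).
Defense peremptories used: #12, #11 — 2 (for-cause on #1, #17, #12, #9 don't count).
Remaining: (10 − 1) + (7 − 2) = 14.

14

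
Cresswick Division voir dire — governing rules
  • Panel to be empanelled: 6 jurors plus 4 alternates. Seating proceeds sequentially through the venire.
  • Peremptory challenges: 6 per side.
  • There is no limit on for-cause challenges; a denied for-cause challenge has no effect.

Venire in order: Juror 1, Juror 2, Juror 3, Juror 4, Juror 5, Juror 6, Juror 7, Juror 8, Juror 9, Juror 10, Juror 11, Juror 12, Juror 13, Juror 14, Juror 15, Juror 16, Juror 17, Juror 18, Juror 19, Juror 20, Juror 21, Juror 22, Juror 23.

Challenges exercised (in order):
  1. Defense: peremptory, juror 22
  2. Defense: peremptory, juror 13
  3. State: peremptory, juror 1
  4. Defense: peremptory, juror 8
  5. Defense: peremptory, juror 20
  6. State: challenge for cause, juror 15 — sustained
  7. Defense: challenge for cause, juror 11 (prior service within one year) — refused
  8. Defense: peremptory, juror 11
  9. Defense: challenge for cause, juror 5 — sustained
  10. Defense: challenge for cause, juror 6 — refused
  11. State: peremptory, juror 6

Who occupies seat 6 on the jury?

10

Removed: #1, #5, #6, #8, #11, #13, #15, #20, #22.
Seating in order: seats 1–6 → #2, #3, #4, #7, #9, #10; alternates → #12, #14, #16, #17.
So seat 6 is #10.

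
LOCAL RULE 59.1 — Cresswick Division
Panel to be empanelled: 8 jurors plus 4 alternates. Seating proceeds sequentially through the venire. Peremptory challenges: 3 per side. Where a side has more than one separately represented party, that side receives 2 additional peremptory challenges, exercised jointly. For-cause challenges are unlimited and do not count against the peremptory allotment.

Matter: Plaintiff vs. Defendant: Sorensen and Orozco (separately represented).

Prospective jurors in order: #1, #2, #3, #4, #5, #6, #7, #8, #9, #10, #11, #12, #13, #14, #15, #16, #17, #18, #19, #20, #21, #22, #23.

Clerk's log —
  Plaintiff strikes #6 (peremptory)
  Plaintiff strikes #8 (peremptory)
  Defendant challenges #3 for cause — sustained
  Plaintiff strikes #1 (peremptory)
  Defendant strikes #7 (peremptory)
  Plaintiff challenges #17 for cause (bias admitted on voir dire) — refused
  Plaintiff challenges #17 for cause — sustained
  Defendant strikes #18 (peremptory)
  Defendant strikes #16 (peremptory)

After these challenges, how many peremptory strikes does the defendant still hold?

Defendant allotment: 3 base + 2 multi-party = 5.
Defendant peremptories used: #7, #18, #16 — 3 (the for-cause on #3 doesn't count).
Remaining: 5 − 3 = 2.

2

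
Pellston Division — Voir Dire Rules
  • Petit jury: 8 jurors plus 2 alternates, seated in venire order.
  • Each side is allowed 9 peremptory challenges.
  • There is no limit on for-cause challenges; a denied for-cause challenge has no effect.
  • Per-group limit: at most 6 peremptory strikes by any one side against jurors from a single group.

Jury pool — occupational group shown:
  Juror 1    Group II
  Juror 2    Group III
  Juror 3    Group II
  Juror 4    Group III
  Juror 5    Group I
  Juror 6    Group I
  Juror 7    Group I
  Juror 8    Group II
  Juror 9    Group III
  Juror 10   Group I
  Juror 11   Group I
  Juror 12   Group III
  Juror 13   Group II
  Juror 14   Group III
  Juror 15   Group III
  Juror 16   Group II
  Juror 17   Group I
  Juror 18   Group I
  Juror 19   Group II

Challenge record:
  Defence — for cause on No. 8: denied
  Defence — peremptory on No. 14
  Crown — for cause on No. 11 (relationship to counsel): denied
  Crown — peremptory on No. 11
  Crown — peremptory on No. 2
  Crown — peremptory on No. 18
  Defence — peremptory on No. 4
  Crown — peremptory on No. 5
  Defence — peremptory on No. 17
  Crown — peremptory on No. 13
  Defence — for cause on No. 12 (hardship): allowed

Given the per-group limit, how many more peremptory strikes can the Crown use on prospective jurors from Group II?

Crown peremptories so far: #11, #2, #18, #5, #13 — 5 of 9 used, 4 left overall.
Against Group II: #13 — 1 used; per-group cap 6 leaves 5.
Binding limit: min(4, 5) = 4.

4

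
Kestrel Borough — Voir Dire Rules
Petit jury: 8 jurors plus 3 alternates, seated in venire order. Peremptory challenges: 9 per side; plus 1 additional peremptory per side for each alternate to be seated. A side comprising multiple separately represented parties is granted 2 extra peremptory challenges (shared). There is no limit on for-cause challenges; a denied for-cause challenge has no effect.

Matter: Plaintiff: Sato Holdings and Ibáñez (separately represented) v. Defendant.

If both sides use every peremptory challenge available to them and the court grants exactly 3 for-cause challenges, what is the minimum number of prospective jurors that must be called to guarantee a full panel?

40

Seats to fill: 8 + 3 alternates = 11.
Peremptories — Plaintiff: 9 + 1×3 + 2 = 14; Defendant: 9 + 1×3 = 12; total 26.
For-cause removals: 3.
Minimum venire: 11 + 26 + 3 = 40.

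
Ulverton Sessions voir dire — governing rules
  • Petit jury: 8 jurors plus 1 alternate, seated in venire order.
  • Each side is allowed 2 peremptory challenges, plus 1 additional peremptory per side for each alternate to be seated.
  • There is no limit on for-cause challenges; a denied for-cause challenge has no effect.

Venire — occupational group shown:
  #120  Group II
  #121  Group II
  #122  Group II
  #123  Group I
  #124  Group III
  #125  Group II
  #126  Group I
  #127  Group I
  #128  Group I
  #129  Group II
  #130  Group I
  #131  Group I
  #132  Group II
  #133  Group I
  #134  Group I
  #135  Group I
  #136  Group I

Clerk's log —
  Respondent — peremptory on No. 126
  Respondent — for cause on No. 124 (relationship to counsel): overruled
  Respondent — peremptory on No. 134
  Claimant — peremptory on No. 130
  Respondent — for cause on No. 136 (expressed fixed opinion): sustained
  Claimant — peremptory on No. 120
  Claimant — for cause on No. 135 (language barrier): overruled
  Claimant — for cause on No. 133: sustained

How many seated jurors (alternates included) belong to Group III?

Removed: #120, #126, #130, #133, #134, #136.
Seated (9 incl. alternates): #121, #122, #123, #124, #125, #127, #128, #129, #131.
Of those, in Group III: #124 → 1.

1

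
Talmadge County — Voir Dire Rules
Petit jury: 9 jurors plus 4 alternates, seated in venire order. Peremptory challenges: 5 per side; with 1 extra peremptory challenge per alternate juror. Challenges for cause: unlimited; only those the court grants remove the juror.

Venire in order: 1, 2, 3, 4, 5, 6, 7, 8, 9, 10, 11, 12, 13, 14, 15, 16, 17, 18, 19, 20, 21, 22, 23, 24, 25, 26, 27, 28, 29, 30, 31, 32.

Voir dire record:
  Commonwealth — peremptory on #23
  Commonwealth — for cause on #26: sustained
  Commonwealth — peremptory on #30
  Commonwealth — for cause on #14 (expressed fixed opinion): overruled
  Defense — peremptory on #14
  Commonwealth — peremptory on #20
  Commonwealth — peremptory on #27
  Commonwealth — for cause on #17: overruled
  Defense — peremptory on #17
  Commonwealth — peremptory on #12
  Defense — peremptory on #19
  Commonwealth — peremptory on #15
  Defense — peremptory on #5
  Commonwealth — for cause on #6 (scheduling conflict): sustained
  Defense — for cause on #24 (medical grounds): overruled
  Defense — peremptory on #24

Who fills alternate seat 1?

Removed: #5, #6, #12, #14, #15, #17, #19, #20, #23, #24, #26, #27, #30.
Seating in order: seats 1–9 → #1, #2, #3, #4, #7, #8, #9, #10, #11; alternates → #13, #16, #18, #21.
So alternate 1 is #13.

13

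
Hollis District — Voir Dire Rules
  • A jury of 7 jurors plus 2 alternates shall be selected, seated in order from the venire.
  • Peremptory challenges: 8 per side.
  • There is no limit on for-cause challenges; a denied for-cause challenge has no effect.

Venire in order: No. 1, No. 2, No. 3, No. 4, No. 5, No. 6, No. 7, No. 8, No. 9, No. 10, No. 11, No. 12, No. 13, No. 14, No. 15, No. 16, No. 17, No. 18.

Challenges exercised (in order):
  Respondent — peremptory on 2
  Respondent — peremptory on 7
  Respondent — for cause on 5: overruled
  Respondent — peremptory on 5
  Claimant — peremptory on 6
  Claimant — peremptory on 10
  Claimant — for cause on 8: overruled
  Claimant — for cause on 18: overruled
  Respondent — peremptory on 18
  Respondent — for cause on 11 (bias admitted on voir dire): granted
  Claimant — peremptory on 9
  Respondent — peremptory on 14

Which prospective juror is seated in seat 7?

15

Removed: #2, #5, #6, #7, #9, #10, #11, #14, #18. (#8 stays — for-cause denied.)
Filling seats in venire order through position 7: #1, #3, #4, #8, #12, #13, #15.
So seat 7 is #15.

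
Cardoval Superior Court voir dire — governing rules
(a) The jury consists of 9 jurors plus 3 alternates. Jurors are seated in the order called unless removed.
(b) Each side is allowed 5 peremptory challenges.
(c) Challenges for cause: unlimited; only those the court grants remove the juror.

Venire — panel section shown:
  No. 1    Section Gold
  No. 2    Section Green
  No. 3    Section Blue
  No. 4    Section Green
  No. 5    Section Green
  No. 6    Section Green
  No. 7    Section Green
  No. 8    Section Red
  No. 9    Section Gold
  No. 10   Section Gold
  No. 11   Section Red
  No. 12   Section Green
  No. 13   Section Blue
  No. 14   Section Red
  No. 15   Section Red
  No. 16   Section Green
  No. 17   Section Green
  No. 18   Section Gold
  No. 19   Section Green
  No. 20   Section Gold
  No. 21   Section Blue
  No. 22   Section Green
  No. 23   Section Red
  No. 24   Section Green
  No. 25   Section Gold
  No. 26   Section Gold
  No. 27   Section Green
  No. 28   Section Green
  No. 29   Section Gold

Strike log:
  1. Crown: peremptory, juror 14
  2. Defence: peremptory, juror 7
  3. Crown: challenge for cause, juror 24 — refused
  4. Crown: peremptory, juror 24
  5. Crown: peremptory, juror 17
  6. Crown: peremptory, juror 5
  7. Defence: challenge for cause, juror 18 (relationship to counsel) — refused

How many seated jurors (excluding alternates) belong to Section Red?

2

Removed: #5, #7, #14, #17, #24.
Seated jurors 1–9: #1, #2, #3, #4, #6, #8, #9, #10, #11 (alternates #12, #13, #15 not counted).
Of those, in Section Red: #8, #11 → 2.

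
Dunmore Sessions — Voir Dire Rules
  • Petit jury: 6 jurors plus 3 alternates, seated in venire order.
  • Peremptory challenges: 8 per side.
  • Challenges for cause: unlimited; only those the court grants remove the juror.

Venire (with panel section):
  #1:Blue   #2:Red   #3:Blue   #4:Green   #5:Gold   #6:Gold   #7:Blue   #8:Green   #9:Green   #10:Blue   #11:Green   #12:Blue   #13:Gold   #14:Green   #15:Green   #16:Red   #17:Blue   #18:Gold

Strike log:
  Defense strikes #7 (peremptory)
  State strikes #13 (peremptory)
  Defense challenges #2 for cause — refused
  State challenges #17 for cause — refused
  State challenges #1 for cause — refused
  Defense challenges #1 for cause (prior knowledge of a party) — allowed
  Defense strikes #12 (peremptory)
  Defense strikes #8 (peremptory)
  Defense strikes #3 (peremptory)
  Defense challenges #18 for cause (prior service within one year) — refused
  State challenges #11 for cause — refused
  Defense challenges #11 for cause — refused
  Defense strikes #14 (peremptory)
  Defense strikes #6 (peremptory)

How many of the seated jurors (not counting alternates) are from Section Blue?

Removed: #1, #3, #6, #7, #8, #12, #13, #14.
Seated jurors 1–6: #2, #4, #5, #9, #10, #11 (alternates #15, #16, #17 not counted).
Of those, in Section Blue: #10 → 1.

1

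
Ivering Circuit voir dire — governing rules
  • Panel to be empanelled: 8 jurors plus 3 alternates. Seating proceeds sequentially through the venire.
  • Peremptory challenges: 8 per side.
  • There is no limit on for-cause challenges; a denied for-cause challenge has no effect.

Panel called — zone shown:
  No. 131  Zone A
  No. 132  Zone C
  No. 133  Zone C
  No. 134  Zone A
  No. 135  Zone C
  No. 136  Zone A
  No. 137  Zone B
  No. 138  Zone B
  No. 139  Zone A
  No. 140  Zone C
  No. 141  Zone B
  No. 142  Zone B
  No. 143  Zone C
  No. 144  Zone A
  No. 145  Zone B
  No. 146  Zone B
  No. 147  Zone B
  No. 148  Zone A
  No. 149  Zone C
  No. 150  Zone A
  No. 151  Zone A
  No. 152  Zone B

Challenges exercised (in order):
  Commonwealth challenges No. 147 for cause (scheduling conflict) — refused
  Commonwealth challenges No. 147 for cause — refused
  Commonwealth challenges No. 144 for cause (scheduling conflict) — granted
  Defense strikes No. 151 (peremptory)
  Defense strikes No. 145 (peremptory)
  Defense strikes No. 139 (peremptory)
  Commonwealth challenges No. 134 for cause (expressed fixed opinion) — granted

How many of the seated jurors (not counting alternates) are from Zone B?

2

Removed: #134, #139, #144, #145, #151.
Seated jurors 1–8: #131, #132, #133, #135, #136, #137, #138, #140 (alternates #141, #142, #143 not counted).
Of those, in Zone B: #137, #138 → 2.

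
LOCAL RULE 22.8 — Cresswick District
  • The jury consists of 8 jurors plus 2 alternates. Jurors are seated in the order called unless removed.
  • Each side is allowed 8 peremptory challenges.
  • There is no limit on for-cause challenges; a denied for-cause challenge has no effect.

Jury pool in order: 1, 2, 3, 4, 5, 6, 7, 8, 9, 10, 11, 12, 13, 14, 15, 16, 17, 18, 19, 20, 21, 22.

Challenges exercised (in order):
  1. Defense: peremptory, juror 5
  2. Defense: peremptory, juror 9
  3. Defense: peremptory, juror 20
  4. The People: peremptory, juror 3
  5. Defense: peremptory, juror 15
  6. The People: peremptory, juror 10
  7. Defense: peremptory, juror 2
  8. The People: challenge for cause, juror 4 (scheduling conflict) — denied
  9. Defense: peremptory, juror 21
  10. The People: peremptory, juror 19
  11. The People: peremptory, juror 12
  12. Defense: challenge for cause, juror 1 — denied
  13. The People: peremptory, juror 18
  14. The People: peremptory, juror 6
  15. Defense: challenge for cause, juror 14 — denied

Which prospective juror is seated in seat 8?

Removed: #2, #3, #5, #6, #9, #10, #12, #15, #18, #19, #20, #21. (#1, #4, #14 stay — for-cause denied.)
Seating in order: seats 1–8 → #1, #4, #7, #8, #11, #13, #14, #16; alternates → #17, #22.
So seat 8 is #16.

16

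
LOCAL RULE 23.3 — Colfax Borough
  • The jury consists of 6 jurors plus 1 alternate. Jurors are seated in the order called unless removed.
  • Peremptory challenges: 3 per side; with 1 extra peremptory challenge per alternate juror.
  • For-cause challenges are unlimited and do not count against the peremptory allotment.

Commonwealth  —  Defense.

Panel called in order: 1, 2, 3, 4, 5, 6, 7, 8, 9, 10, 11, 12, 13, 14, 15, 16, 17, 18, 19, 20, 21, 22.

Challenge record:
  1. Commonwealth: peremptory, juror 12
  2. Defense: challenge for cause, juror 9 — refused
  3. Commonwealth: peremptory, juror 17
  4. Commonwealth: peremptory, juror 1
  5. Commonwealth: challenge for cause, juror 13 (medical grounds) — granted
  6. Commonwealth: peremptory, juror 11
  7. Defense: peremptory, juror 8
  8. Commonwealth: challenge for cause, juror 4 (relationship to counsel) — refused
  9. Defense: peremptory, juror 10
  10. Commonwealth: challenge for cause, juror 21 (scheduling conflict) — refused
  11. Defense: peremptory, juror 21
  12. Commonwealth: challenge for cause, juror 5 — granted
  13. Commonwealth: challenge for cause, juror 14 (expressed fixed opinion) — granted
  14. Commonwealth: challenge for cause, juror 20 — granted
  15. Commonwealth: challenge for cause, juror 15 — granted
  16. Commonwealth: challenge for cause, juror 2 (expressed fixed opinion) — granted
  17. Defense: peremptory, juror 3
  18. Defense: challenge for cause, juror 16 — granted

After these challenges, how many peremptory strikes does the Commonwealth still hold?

Commonwealth allotment: 3 base + 1 × 1 alternate = 4.
Commonwealth peremptories used: #12, #17, #1, #11 — 4 (for-cause on #13, #4, #21, #5, #14, #20, #15, #2 don't count).
Remaining: 4 − 4 = 0.

0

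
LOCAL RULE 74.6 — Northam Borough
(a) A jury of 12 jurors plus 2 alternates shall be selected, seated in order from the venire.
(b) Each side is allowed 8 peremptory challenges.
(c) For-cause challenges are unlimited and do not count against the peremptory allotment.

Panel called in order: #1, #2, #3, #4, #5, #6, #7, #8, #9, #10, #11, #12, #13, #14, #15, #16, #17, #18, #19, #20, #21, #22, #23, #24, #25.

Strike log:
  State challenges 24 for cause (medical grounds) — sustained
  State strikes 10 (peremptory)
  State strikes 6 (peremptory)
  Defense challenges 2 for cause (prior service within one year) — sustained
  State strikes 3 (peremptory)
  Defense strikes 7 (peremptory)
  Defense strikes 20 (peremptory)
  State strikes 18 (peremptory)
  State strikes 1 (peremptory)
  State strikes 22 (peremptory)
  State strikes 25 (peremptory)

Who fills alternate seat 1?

Removed: #1, #2, #3, #6, #7, #10, #18, #20, #22, #24, #25.
Filling seats in venire order through position 13: #4, #5, #8, #9, #11, #12, #13, #14, #15, #16, #17, #19, #21.
So alternate 1 is #21.

21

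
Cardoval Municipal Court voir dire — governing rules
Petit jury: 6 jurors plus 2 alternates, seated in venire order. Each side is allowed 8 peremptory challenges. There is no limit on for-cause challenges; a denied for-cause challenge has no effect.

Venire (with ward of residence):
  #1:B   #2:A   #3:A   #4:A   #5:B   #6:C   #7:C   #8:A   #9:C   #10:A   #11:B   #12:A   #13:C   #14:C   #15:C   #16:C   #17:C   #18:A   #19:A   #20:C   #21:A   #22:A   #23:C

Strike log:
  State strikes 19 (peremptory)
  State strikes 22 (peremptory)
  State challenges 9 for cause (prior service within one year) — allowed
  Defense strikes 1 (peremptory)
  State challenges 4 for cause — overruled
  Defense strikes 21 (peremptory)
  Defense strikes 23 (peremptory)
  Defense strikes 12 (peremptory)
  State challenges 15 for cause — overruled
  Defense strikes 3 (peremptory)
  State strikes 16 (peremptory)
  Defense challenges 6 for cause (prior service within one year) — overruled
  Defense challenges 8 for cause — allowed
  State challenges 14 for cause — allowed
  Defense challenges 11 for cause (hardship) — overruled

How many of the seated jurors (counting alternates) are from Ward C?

Removed: #1, #3, #8, #9, #12, #14, #16, #19, #21, #22, #23.
Seated (8 incl. alternates): #2, #4, #5, #6, #7, #10, #11, #13.
Of those, in Ward C: #6, #7, #13 → 3.

3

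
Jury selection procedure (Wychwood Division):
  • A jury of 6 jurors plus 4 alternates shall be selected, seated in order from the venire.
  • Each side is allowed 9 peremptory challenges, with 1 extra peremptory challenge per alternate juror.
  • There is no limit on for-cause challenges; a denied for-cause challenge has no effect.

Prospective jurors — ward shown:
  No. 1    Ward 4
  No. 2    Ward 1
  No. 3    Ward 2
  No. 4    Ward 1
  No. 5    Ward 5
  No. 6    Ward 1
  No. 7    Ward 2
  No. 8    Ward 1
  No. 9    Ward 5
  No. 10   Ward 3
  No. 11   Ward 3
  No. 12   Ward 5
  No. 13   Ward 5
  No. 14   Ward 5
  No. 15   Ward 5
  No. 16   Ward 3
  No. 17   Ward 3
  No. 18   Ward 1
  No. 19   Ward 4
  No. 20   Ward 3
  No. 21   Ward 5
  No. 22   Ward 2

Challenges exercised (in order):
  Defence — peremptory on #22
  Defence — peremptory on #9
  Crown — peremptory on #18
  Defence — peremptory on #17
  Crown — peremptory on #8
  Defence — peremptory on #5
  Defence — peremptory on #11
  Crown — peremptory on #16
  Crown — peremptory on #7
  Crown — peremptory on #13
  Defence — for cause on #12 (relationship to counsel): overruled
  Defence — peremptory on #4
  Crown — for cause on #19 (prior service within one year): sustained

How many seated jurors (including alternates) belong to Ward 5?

Removed: #4, #5, #7, #8, #9, #11, #13, #16, #17, #18, #19, #22.
Seated (10 incl. alternates): #1, #2, #3, #6, #10, #12, #14, #15, #20, #21.
Of those, in Ward 5: #12, #14, #15, #21 → 4.

4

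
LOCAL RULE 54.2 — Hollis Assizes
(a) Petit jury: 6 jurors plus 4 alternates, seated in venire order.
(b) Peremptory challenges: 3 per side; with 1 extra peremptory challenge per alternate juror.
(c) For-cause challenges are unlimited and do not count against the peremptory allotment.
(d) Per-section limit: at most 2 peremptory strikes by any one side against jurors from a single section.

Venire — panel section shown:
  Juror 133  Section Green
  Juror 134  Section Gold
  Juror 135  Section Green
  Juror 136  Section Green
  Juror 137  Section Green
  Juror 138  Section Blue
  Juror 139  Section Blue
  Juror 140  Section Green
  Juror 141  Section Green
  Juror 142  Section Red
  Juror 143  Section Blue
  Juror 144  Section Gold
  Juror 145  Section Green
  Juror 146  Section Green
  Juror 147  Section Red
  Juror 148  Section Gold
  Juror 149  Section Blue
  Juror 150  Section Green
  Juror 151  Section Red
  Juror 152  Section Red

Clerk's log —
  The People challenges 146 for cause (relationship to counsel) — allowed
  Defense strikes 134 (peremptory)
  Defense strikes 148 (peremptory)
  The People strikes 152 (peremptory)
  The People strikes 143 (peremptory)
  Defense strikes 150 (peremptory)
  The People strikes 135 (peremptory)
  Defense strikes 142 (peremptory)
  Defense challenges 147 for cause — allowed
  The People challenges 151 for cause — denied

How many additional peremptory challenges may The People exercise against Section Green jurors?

The People peremptories so far: #152, #143, #135 — 3 of 7 used, 4 left overall.
Against Section Green: #135 — 1 used; per-section cap 2 leaves 1.
Binding limit: min(4, 1) = 1.

1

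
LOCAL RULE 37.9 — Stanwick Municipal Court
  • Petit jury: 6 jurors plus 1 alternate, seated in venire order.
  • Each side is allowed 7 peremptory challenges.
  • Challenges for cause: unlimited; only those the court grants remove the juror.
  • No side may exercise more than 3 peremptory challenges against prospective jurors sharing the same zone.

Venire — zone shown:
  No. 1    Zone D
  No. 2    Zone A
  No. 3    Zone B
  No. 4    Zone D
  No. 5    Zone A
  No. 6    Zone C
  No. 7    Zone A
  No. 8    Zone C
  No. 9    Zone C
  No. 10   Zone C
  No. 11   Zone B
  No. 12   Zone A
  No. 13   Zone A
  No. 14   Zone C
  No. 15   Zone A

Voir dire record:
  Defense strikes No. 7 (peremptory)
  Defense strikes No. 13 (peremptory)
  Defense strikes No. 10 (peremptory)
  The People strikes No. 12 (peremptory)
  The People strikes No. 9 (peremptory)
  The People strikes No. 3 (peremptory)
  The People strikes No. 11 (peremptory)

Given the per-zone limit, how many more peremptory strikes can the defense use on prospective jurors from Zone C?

Defense peremptories so far: #7, #13, #10 — 3 of 7 used, 4 left overall.
Against Zone C: #10 — 1 used; per-zone cap 3 leaves 2.
Binding limit: min(4, 2) = 2.

2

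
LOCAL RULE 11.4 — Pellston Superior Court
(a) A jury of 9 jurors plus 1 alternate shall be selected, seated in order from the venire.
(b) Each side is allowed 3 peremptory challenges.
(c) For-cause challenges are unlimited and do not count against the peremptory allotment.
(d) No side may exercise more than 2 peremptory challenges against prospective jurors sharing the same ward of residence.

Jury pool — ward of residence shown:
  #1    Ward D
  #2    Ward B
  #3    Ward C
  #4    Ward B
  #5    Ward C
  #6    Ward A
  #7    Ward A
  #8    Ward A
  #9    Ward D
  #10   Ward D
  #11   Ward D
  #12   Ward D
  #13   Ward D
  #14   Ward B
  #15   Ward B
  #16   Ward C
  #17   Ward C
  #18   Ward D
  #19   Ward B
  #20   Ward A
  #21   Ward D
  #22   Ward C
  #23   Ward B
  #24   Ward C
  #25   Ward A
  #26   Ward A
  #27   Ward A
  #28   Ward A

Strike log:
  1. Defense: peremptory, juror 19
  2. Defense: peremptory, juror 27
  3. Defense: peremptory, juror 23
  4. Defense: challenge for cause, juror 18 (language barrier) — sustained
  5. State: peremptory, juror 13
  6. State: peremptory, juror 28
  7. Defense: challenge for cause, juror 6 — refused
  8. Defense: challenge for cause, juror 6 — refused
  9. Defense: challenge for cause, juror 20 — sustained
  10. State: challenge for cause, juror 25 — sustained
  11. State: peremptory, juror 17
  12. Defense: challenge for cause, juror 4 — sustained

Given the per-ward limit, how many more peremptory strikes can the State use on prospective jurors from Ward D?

State peremptories so far: #13, #28, #17 — 3 of 3 used, 0 left overall.
Against Ward D: #13 — 1 used; per-ward cap 2 leaves 1.
Binding limit: min(0, 1) = 0.

0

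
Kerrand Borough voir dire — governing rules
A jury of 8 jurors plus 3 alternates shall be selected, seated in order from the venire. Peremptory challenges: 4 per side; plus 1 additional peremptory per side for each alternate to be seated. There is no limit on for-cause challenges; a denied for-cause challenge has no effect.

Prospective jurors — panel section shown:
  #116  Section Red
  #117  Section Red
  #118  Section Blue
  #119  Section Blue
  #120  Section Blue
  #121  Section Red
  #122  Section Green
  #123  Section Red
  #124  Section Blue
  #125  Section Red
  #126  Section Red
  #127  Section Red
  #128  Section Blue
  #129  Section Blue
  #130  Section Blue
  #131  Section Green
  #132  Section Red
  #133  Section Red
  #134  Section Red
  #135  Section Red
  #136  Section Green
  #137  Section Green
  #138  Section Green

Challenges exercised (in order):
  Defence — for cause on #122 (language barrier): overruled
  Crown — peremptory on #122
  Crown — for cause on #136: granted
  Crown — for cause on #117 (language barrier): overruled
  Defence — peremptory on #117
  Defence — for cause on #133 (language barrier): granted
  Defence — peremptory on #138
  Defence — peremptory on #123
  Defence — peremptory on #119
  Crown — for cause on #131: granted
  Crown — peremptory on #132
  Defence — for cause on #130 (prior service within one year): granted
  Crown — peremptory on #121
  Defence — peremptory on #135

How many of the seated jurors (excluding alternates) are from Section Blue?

4

Removed: #117, #119, #121, #122, #123, #130, #131, #132, #133, #135, #136, #138.
Seated jurors 1–8: #116, #118, #120, #124, #125, #126, #127, #128 (alternates #129, #134, #137 not counted).
Of those, in Section Blue: #118, #120, #124, #128 → 4.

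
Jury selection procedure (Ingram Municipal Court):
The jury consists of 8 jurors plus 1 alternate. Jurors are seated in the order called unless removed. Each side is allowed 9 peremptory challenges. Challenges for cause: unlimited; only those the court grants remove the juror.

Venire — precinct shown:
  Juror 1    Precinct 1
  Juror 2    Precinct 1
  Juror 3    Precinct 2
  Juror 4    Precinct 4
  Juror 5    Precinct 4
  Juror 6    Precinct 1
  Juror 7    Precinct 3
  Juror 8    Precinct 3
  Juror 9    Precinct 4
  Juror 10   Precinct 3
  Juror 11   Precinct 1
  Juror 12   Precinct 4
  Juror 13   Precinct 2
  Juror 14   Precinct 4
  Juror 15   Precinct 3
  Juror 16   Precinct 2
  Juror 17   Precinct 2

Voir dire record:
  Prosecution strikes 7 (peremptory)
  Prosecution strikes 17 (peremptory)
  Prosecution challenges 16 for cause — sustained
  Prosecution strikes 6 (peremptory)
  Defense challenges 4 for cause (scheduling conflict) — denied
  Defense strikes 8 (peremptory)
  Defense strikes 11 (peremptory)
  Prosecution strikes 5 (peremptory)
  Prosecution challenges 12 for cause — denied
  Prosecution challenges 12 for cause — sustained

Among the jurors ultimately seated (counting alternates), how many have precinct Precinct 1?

2

Removed: #5, #6, #7, #8, #11, #12, #16, #17.
Seated (9 incl. alternates): #1, #2, #3, #4, #9, #10, #13, #14, #15.
Of those, in Precinct 1: #1, #2 → 2.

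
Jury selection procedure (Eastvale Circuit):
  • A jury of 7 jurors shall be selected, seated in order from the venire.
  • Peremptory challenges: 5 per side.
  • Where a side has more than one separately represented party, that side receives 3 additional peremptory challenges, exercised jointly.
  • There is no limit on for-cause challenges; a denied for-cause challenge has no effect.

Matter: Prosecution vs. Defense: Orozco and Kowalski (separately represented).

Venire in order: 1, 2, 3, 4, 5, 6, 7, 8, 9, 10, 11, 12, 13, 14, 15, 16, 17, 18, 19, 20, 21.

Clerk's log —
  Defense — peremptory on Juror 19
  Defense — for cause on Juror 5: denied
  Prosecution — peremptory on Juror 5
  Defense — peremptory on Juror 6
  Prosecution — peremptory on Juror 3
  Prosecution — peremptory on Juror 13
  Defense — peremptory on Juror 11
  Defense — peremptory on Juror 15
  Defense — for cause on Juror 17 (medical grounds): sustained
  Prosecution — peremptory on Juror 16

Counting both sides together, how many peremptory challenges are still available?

5

Prosecution allotment: 5. Defense allotment: 5 base + 3 multi-party = 8.
Prosecution peremptories used: #5, #3, #13, #16 — 4.
Defense peremptories used: #19, #6, #11, #15 — 4 (for-cause on #5, #17 don't count).
Remaining: (5 − 4) + (8 − 4) = 5.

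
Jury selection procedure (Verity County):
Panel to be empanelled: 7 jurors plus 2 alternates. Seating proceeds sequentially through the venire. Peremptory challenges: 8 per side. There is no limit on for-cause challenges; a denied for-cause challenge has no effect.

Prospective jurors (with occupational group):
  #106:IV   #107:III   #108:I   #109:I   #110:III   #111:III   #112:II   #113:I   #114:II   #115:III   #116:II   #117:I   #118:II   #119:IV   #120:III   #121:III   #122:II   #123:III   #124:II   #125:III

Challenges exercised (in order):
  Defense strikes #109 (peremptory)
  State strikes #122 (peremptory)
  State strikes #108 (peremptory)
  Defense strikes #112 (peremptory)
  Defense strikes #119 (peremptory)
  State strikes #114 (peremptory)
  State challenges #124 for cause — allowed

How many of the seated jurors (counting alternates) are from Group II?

Removed: #108, #109, #112, #114, #119, #122, #124.
Seated (9 incl. alternates): #106, #107, #110, #111, #113, #115, #116, #117, #118.
Of those, in Group II: #116, #118 → 2.

2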